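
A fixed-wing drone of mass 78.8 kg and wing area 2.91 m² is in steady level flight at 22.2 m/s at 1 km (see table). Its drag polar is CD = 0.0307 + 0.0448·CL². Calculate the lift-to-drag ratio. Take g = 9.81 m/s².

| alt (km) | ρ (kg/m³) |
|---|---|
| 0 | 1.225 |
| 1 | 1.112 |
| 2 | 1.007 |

L/D = 13.3

At 1 km, from the table: ρ = 1.112 kg/m³.
Level flight ⇒ L = W = m·g = 78.8 × 9.81 = 773.03 N.
Dynamic pressure q = 0.5 × 1.112 × 22.2² = 274 Pa.
Required CL = L/(qS) = 773.03/(274·2.91) = 0.9694.
CD = 0.0307 + 0.0448 × 0.9694² = 0.0728.
L/D = CL/CD = 0.9694 / 0.0728 = 13.3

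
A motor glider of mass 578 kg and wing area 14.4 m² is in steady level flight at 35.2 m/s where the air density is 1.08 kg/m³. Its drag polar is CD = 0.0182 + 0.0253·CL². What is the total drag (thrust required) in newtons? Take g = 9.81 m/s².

D = 260 N

Level flight ⇒ L = W = m·g = 578 × 9.81 = 5670.2 N.
q = ½ρv² = ½ × 1.08 × 35.2² = 669.1 Pa.
Required CL = L/(qS) = 5670.2/(669.1·14.4) = 0.5885.
CD = 0.0182 + 0.0253 × 0.5885² = 0.02696.
D = q·S·CD = 669.1 × 14.4 × 0.02696 = 259.8 N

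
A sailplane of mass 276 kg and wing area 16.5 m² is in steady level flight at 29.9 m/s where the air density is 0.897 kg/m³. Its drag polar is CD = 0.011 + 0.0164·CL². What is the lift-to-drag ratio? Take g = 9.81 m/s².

L/D = 29.8

Weight W = mg = 276 × 9.81 = 2707.6 N; in level flight L = W.
Dynamic pressure q = 0.5 × 0.897 × 29.9² = 401 Pa.
CL = 2W/(ρv²S) = 2×2707.6/(0.897×29.9²×16.5) = 0.4093.
CD = 0.011 + 0.0164 × 0.4093² = 0.01375.
L/D = CL/CD = 0.4093 / 0.01375 = 29.8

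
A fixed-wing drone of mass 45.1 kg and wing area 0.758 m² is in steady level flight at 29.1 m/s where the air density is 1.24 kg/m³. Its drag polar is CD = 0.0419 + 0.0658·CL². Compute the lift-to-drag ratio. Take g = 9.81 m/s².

L/D = 9.02

Level flight ⇒ L = W = m·g = 45.1 × 9.81 = 442.43 N.
Dynamic pressure q = 0.5 × 1.24 × 29.1² = 525 Pa.
Required CL = L/(qS) = 442.43/(525·0.758) = 1.112.
CD = 0.0419 + 0.0658 × 1.112² = 0.1232.
L/D = CL/CD = 1.112 / 0.1232 = 9.02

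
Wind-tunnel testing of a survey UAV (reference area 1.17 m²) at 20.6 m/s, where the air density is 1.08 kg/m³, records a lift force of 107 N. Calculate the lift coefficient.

From L = ½ρv²S·CL, rearranging gives CL = 2L/(ρv²S).
CL = 2 × 107 / (1.08 × 20.6² × 1.17) = 0.399

CL = 0.399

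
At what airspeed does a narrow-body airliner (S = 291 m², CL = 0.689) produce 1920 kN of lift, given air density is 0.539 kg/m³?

L = ½ρv²S·CL ⇒ v = √(2L/(ρ·S·CL))
v = √(2 × 1.92×10^6 / (0.539 × 291 × 0.689)) = √35530 = 189 m/s

v = 189 m/s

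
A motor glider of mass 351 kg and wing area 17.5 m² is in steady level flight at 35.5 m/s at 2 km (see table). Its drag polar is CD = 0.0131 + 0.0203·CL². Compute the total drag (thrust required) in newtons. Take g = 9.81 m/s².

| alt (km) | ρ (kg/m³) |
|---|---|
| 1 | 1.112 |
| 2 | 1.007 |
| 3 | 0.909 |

D = 167 N

At 2 km, from the table: ρ = 1.007 kg/m³.
In steady level flight, lift balances weight: W = mg = 351 × 9.81 = 3443.3 N.
q = ½ρv² = ½ × 1.007 × 35.5² = 634.5 Pa.
CL = 2W/(ρv²S) = 2×3443.3/(1.007×35.5²×17.5) = 0.3101.
CD = 0.0131 + 0.0203 × 0.3101² = 0.01505.
D = q·S·CD = 634.5 × 17.5 × 0.01505 = 167.1 N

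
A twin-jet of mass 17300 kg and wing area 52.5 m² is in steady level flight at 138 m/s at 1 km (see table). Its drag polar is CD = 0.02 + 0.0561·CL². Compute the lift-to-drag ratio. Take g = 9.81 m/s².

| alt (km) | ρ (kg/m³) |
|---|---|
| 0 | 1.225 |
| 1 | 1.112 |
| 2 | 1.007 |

At 1 km, from the table: ρ = 1.112 kg/m³.
In steady level flight, lift balances weight: W = mg = 17300 × 9.81 = 1.6971×10^5 N.
q = ½ρv² = ½ × 1.112 × 138² = 10590 Pa.
Required CL = L/(qS) = 1.6971×10^5/(10590·52.5) = 0.3053.
CD = 0.02 + 0.0561 × 0.3053² = 0.02523.
L/D = CL/CD = 0.3053 / 0.02523 = 12.1

L/D = 12.1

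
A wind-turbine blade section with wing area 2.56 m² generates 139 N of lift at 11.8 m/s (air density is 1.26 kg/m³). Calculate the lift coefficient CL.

CL = 0.619

From L = ½ρv²S·CL, rearranging gives CL = 2L/(ρv²S).
CL = 2 × 139 / (1.26 × 11.8² × 2.56) = 0.619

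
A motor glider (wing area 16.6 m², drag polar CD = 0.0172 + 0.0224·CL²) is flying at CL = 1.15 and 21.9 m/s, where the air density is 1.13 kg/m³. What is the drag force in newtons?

CD = 0.0172 + 0.0224 × 1.15² = 0.04682
D = ½ρv²S·CD = ½ × 1.13 × 21.9² × 16.6 × 0.04682 = 211 N

D = 211 N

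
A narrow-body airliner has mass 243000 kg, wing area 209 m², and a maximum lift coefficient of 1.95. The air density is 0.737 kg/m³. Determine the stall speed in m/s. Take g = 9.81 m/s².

V_stall = 126 m/s

Stall occurs when L = W at CL,max. W = mg = 243000 × 9.81 = 2.384×10^6 N.
V_stall = √(2W/(ρ·S·CL,max)) = √(2 × 2.384×10^6 / (0.737 × 209 × 1.95))
V_stall = √15870 = 126 m/s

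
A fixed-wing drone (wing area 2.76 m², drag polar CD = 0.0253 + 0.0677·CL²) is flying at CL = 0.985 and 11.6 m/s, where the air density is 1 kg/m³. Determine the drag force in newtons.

D = 16.9 N

CD = 0.0253 + 0.0677 × 0.985² = 0.09098
D = ½ρv²S·CD = ½ × 1 × 11.6² × 2.76 × 0.09098 = 16.9 N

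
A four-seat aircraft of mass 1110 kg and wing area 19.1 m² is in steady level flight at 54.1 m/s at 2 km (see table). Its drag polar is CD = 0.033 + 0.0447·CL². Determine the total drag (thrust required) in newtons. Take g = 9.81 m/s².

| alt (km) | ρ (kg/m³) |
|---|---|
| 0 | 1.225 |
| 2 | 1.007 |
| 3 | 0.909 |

At 2 km, from the table: ρ = 1.007 kg/m³.
In steady level flight, lift balances weight: W = mg = 1110 × 9.81 = 10889 N.
q = ½ρv² = ½ × 1.007 × 54.1² = 1474 Pa.
Required CL = L/(qS) = 10889/(1474·19.1) = 0.3869.
CD = 0.033 + 0.0447 × 0.3869² = 0.03969.
D = q·S·CD = 1474 × 19.1 × 0.03969 = 1117 N

D = 1120 N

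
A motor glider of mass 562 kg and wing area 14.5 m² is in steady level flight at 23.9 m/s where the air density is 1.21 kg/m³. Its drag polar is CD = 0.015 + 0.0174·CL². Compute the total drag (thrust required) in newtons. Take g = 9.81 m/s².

Weight W = mg = 562 × 9.81 = 5513.2 N; in level flight L = W.
q = ½ρv² = ½ × 1.21 × 23.9² = 345.6 Pa.
CL = 2W/(ρv²S) = 2×5513.2/(1.21×23.9²×14.5) = 1.1.
CD = 0.015 + 0.0174 × 1.1² = 0.03606.
D = q·S·CD = 345.6 × 14.5 × 0.03606 = 180.7 N

D = 181 N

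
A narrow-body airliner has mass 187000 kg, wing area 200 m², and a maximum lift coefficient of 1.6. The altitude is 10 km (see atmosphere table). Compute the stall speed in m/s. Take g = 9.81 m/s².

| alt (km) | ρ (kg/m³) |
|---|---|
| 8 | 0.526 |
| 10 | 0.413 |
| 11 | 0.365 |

V_stall = 167 m/s

At 10 km, from the table: ρ = 0.413 kg/m³.
Weight W = mg = 187000 × 9.81 = 1.834×10^6 N.
From L = ½ρV²S·CL,max = W: V_stall = √(2W/(ρSCL,max)) = √(2·1.834×10^6/(0.413·200·1.6))
V_stall = √27760 = 167 m/s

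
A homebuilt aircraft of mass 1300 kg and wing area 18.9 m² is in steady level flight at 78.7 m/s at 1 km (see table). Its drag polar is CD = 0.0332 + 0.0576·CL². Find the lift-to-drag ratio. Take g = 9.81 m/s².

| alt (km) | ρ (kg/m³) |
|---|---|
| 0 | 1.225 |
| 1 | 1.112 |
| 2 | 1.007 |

L/D = 5.53

At 1 km, from the table: ρ = 1.112 kg/m³.
Level flight ⇒ L = W = m·g = 1300 × 9.81 = 12753 N.
Dynamic pressure q = 0.5 × 1.112 × 78.7² = 3444 Pa.
Required CL = L/(qS) = 12753/(3444·18.9) = 0.1959.
CD = 0.0332 + 0.0576 × 0.1959² = 0.03541.
L/D = CL/CD = 0.1959 / 0.03541 = 5.53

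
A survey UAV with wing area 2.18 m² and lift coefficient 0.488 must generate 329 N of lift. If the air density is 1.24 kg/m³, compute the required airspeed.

v = 22.3 m/s

L = ½ρv²S·CL ⇒ v = √(2L/(ρ·S·CL))
v = √(2 × 329 / (1.24 × 2.18 × 0.488)) = √498.8 = 22.3 m/s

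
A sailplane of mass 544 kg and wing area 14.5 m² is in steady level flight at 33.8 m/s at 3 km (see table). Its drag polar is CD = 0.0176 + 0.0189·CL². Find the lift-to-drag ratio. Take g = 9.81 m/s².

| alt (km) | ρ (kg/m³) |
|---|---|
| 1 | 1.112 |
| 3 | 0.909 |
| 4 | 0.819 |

At 3 km, from the table: ρ = 0.909 kg/m³.
Weight W = mg = 544 × 9.81 = 5336.6 N; in level flight L = W.
Dynamic pressure q = 0.5 × 0.909 × 33.8² = 519.2 Pa.
CL = 2W/(ρv²S) = 2×5336.6/(0.909×33.8²×14.5) = 0.7088.
CD = 0.0176 + 0.0189 × 0.7088² = 0.0271.
L/D = CL/CD = 0.7088 / 0.0271 = 26.2

L/D = 26.2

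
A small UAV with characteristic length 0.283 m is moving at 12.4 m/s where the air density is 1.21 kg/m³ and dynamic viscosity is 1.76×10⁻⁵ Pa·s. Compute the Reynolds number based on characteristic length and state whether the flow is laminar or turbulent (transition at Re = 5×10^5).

Re = 2.41×10^5 (laminar)

Re = ρ·v·c/μ = 1.21 × 12.4 × 0.283 / (1.76×10⁻⁵) = 2.41×10^5
Since 2.41×10^5 < 5×10^5, the flow is laminar.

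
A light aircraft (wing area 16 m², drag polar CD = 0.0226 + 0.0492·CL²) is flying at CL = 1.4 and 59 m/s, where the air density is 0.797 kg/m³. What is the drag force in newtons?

CD = 0.0226 + 0.0492 × 1.4² = 0.119
D = ½ρv²S·CD = ½ × 0.797 × 59² × 16 × 0.119 = 2640 N

D = 2640 N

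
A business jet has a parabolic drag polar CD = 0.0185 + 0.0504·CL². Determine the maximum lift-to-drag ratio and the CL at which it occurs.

(L/D)max = 16.4, at CL = 0.606

For CD = CD0 + K·CL², (L/D)max occurs at CL* = √(CD0/K) and equals 1/(2√(K·CD0)).
(L/D)max = 1/(2√(0.0504 × 0.0185)) = 1/(2 × 0.03054) = 16.4
CL* = √(0.0185/0.0504) = 0.606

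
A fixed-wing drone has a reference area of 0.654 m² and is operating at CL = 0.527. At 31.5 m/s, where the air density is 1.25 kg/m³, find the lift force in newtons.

L = 214 N

L = ½ρv²S·CL = ½ × 1.25 × 31.5² × 0.654 × 0.527 = 214 N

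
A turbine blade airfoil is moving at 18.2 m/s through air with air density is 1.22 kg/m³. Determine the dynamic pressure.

q = 202 Pa

q = ½ρv² = ½ × 1.22 × 18.2² = 202 Pa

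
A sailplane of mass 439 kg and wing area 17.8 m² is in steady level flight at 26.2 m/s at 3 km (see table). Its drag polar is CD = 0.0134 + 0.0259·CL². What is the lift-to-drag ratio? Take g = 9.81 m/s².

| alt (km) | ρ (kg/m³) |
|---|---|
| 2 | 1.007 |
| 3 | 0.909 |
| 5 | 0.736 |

L/D = 26.8

At 3 km, from the table: ρ = 0.909 kg/m³.
In steady level flight, lift balances weight: W = mg = 439 × 9.81 = 4306.6 N.
q = ½ρv² = ½ × 0.909 × 26.2² = 312 Pa.
CL = 2W/(ρv²S) = 2×4306.6/(0.909×26.2²×17.8) = 0.7755.
CD = 0.0134 + 0.0259 × 0.7755² = 0.02898.
L/D = CL/CD = 0.7755 / 0.02898 = 26.8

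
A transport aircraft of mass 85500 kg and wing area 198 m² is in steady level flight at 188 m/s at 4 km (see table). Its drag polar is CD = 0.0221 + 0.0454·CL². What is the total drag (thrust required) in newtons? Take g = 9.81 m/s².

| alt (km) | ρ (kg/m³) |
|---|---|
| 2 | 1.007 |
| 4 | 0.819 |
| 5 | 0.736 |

D = 74500 N

At 4 km, from the table: ρ = 0.819 kg/m³.
Level flight ⇒ L = W = m·g = 85500 × 9.81 = 8.3876×10^5 N.
q = ½ρv² = ½ × 0.819 × 188² = 14470 Pa.
CL = W/(q·S) = 8.3876×10^5 / (14470 × 198) = 0.2927.
CD = 0.0221 + 0.0454 × 0.2927² = 0.02599.
D = q·S·CD = 14470 × 198 × 0.02599 = 74480 N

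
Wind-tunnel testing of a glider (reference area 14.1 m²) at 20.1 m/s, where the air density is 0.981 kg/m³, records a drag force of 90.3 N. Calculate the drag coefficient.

From D = ½ρv²S·CD, rearranging gives CD = 2D/(ρv²S).
CD = 2 × 90.3 / (0.981 × 20.1² × 14.1) = 0.0323

CD = 0.0323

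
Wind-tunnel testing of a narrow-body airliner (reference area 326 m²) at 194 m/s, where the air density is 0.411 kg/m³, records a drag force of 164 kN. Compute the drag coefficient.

From D = ½ρv²S·CD, rearranging gives CD = 2D/(ρv²S).
CD = 2 × 1.64×10^5 / (0.411 × 194² × 326) = 0.065

CD = 0.065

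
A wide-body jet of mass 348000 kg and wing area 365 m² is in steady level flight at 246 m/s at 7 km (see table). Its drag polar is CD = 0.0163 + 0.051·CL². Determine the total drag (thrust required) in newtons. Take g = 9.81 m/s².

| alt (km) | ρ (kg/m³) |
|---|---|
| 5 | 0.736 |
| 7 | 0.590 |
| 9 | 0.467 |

D = 1.97×10^5 N

At 7 km, from the table: ρ = 0.590 kg/m³.
Weight W = mg = 348000 × 9.81 = 3.4139×10^6 N; in level flight L = W.
q = ½ρv² = ½ × 0.59 × 246² = 17850 Pa.
CL = 2W/(ρv²S) = 2×3.4139×10^6/(0.59×246²×365) = 0.5239.
CD = 0.0163 + 0.051 × 0.5239² = 0.0303.
D = q·S·CD = 17850 × 365 × 0.0303 = 1.974×10^5 N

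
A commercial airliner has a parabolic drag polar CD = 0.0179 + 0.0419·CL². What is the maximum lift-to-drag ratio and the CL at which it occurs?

For CD = CD0 + K·CL², (L/D)max occurs at CL* = √(CD0/K) and equals 1/(2√(K·CD0)).
(L/D)max = 1/(2√(0.0419 × 0.0179)) = 1/(2 × 0.02739) = 18.3
CL* = √(0.0179/0.0419) = 0.654

(L/D)max = 18.3, at CL = 0.654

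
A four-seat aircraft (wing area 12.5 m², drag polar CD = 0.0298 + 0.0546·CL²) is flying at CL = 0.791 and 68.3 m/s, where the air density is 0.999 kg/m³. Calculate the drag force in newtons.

D = 1860 N

CD = 0.0298 + 0.0546 × 0.791² = 0.06396
D = ½ρv²S·CD = ½ × 0.999 × 68.3² × 12.5 × 0.06396 = 1860 N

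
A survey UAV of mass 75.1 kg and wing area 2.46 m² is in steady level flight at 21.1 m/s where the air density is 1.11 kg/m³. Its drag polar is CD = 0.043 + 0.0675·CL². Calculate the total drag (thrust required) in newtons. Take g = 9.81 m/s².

Level flight ⇒ L = W = m·g = 75.1 × 9.81 = 736.73 N.
q = ½ρv² = ½ × 1.11 × 21.1² = 247.1 Pa.
CL = 2W/(ρv²S) = 2×736.73/(1.11×21.1²×2.46) = 1.212.
CD = 0.043 + 0.0675 × 1.212² = 0.1422.
D = q·S·CD = 247.1 × 2.46 × 0.1422 = 86.41 N

D = 86.4 N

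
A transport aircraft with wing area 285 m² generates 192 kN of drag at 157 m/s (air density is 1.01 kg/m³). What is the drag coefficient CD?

CD = 0.0541

From D = ½ρv²S·CD, rearranging gives CD = 2D/(ρv²S).
CD = 2 × 1.92×10^5 / (1.01 × 157² × 285) = 0.0541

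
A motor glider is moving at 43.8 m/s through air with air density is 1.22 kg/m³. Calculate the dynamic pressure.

q = ½ρv² = ½ × 1.22 × 43.8² = 1170 Pa

q = 1170 Pa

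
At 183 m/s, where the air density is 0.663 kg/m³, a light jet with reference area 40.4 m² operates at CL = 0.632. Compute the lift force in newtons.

L = 2.83×10^5 N

L = ½ρv²S·CL = ½ × 0.663 × 183² × 40.4 × 0.632 = 2.83×10^5 N ≈ 283 kN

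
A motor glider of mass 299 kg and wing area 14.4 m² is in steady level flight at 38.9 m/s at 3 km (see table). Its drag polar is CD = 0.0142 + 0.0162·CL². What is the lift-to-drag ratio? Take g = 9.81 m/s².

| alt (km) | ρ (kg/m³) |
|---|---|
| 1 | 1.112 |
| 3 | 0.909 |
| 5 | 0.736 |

At 3 km, from the table: ρ = 0.909 kg/m³.
Level flight ⇒ L = W = m·g = 299 × 9.81 = 2933.2 N.
Dynamic pressure q = 0.5 × 0.909 × 38.9² = 687.8 Pa.
CL = W/(q·S) = 2933.2 / (687.8 × 14.4) = 0.2962.
CD = 0.0142 + 0.0162 × 0.2962² = 0.01562.
L/D = CL/CD = 0.2962 / 0.01562 = 19

L/D = 19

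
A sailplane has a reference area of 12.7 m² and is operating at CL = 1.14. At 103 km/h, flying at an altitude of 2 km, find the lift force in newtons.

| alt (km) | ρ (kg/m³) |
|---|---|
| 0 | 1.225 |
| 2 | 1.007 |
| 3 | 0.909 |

L = 5970 N

At 2 km, from the table: ρ = 1.007 kg/m³.
Convert speed: v = 103 km/h ÷ 3.6 = 28.61 m/s.
Dynamic pressure q = ½ρv² = ½ × 1.007 × 28.61² = 412.2 Pa.
L = q·S·CL = 412.2 × 12.7 × 1.14 = 5970 N ≈ 5.97 kN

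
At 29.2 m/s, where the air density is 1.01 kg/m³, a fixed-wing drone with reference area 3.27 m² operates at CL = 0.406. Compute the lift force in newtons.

L = ½ρv²S·CL = ½ × 1.01 × 29.2² × 3.27 × 0.406 = 572 N

L = 572 N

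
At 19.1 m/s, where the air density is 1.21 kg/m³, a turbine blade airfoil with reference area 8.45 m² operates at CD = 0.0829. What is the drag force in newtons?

D = ½ρv²S·CD = ½ × 1.21 × 19.1² × 8.45 × 0.0829 = 155 N

D = 155 N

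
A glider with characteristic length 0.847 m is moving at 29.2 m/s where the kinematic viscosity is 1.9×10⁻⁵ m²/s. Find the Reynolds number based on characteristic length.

Re = 1.3×10^6

Re = v·c/ν = 29.2 × 0.847 / (1.9×10⁻⁵) = 1.3×10^6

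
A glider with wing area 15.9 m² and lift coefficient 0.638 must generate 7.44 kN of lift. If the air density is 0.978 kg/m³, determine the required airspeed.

v = 38.7 m/s

L = ½ρv²S·CL ⇒ v = √(2L/(ρ·S·CL))
v = √(2 × 7440 / (0.978 × 15.9 × 0.638)) = √1500 = 38.7 m/s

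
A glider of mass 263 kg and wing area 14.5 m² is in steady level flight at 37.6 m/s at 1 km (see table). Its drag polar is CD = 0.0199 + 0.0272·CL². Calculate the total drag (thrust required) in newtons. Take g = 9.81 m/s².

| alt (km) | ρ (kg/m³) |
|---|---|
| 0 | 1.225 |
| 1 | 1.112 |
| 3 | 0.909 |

At 1 km, from the table: ρ = 1.112 kg/m³.
Level flight ⇒ L = W = m·g = 263 × 9.81 = 2580 N.
q = ½ρv² = ½ × 1.112 × 37.6² = 786.1 Pa.
CL = W/(q·S) = 2580 / (786.1 × 14.5) = 0.2264.
CD = 0.0199 + 0.0272 × 0.2264² = 0.02129.
D = q·S·CD = 786.1 × 14.5 × 0.02129 = 242.7 N

D = 243 N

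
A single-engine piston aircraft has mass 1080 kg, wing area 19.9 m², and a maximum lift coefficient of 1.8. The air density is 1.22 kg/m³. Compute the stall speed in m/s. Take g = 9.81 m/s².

At stall, lift equals weight: L = W = m·g = 1080 × 9.81 = 10590 N.
From L = ½ρV²S·CL,max = W: V_stall = √(2W/(ρSCL,max)) = √(2·10590/(1.22·19.9·1.8))
V_stall = √484.9 = 22 m/s

V_stall = 22 m/s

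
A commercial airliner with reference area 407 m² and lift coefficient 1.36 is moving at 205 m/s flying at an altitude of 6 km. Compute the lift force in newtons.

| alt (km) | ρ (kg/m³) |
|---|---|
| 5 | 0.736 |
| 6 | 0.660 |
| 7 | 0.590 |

At 6 km, from the table: ρ = 0.660 kg/m³.
L = ½ρv²S·CL = ½ × 0.66 × 205² × 407 × 1.36 = 7.68×10^6 N ≈ 7680 kN

L = 7.68×10^6 N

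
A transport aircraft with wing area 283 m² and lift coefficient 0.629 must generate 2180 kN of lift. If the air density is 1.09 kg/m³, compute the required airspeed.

v = 150 m/s

L = ½ρv²S·CL ⇒ v = √(2L/(ρ·S·CL))
v = √(2 × 2.18×10^6 / (1.09 × 283 × 0.629)) = √22470 = 150 m/s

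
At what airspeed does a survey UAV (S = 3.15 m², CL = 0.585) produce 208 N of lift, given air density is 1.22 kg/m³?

L = ½ρv²S·CL ⇒ v = √(2L/(ρ·S·CL))
v = √(2 × 208 / (1.22 × 3.15 × 0.585)) = √185 = 13.6 m/s

v = 13.6 m/s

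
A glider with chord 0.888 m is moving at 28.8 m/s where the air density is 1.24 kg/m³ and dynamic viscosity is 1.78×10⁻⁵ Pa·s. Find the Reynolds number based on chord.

Re = ρ·v·c/μ = 1.24 × 28.8 × 0.888 / (1.78×10⁻⁵) = 1.78×10^6

Re = 1.78×10^6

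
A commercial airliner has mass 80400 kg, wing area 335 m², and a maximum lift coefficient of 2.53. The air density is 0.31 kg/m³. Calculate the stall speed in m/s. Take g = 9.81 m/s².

V_stall = 77.5 m/s

Stall occurs when L = W at CL,max. W = mg = 80400 × 9.81 = 7.887×10^5 N.
From L = ½ρV²S·CL,max = W: V_stall = √(2W/(ρSCL,max)) = √(2·7.887×10^5/(0.31·335·2.53))
V_stall = √6004 = 77.5 m/s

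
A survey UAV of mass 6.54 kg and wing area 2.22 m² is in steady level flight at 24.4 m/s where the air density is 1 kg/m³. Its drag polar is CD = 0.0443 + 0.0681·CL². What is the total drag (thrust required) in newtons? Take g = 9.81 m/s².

D = 29.7 N

In steady level flight, lift balances weight: W = mg = 6.54 × 9.81 = 64.157 N.
q = ½ρv² = ½ × 1 × 24.4² = 297.7 Pa.
CL = 2W/(ρv²S) = 2×64.157/(1×24.4²×2.22) = 0.09708.
CD = 0.0443 + 0.0681 × 0.09708² = 0.04494.
D = q·S·CD = 297.7 × 2.22 × 0.04494 = 29.7 N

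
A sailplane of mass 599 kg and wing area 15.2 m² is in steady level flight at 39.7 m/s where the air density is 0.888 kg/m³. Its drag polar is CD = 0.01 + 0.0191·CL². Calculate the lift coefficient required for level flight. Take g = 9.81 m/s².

Weight W = mg = 599 × 9.81 = 5876.2 N; in level flight L = W.
Dynamic pressure q = 0.5 × 0.888 × 39.7² = 699.8 Pa.
Required CL = L/(qS) = 5876.2/(699.8·15.2) = 0.5524.

CL = 0.552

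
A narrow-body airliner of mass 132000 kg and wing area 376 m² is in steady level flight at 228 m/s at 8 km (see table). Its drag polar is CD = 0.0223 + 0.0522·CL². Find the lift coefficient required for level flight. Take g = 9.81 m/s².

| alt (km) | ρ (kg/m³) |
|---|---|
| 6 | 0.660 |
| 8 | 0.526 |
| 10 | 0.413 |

At 8 km, from the table: ρ = 0.526 kg/m³.
Level flight ⇒ L = W = m·g = 132000 × 9.81 = 1.2949×10^6 N.
q = ½ρv² = ½ × 0.526 × 228² = 13670 Pa.
CL = W/(q·S) = 1.2949×10^6 / (13670 × 376) = 0.2519.

CL = 0.252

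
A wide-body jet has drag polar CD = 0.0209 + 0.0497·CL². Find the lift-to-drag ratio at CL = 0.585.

CD = 0.0209 + 0.0497 × 0.585² = 0.03791
L/D = CL/CD = 0.585 / 0.03791 = 15.4

L/D = 15.4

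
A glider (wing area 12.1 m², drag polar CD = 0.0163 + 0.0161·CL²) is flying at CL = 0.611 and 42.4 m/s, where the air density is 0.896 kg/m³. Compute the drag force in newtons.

CD = 0.0163 + 0.0161 × 0.611² = 0.02231
D = ½ρv²S·CD = ½ × 0.896 × 42.4² × 12.1 × 0.02231 = 217 N

D = 217 N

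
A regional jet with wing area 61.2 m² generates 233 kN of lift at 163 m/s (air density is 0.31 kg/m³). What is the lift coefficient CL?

CL = 0.924

From L = ½ρv²S·CL, rearranging gives CL = 2L/(ρv²S).
CL = 2 × 2.33×10^5 / (0.31 × 163² × 61.2) = 0.924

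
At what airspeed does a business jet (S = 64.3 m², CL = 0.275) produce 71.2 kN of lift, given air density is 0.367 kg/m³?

L = ½ρv²S·CL ⇒ v = √(2L/(ρ·S·CL))
v = √(2 × 71200 / (0.367 × 64.3 × 0.275)) = √21940 = 148 m/s

v = 148 m/s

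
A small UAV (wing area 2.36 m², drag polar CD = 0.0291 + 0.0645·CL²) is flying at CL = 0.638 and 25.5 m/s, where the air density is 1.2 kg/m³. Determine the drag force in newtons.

CD = 0.0291 + 0.0645 × 0.638² = 0.05535
D = ½ρv²S·CD = ½ × 1.2 × 25.5² × 2.36 × 0.05535 = 51 N

D = 51 N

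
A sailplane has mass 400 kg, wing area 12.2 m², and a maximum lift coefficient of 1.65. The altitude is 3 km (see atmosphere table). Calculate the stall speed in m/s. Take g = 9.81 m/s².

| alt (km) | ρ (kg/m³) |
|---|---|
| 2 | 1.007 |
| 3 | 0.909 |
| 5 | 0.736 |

At 3 km, from the table: ρ = 0.909 kg/m³.
At stall, lift equals weight: L = W = m·g = 400 × 9.81 = 3924 N.
V_stall = √(2W/(ρ·S·CL,max)) = √(2 × 3924 / (0.909 × 12.2 × 1.65))
V_stall = √428.9 = 20.7 m/s

V_stall = 20.7 m/s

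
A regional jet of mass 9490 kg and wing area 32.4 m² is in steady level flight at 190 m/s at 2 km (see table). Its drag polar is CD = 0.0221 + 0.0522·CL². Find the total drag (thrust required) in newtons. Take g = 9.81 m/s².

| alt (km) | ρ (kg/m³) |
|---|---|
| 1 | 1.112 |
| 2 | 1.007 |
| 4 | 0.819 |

At 2 km, from the table: ρ = 1.007 kg/m³.
Level flight ⇒ L = W = m·g = 9490 × 9.81 = 93097 N.
q = ½ρv² = ½ × 1.007 × 190² = 18180 Pa.
CL = W/(q·S) = 93097 / (18180 × 32.4) = 0.1581.
CD = 0.0221 + 0.0522 × 0.1581² = 0.0234.
D = q·S·CD = 18180 × 32.4 × 0.0234 = 13780 N

D = 13800 N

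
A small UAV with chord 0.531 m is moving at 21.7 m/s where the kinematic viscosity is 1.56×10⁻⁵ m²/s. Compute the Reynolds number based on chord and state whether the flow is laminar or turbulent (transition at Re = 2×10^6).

Re = 7.39×10^5 (laminar)

Re = v·c/ν = 21.7 × 0.531 / (1.56×10⁻⁵) = 7.39×10^5
Since 7.39×10^5 < 2×10^6, the flow is laminar.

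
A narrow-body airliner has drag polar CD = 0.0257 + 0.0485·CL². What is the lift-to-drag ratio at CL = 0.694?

CD = 0.0257 + 0.0485 × 0.694² = 0.04906
L/D = CL/CD = 0.694 / 0.04906 = 14.1

L/D = 14.1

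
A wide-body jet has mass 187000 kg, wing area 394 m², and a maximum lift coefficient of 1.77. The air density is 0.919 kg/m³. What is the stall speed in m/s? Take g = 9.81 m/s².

At stall, lift equals weight: L = W = m·g = 187000 × 9.81 = 1.834×10^6 N.
V_stall = √(2W/(ρ·S·CL,max)) = √(2 × 1.834×10^6 / (0.919 × 394 × 1.77))
V_stall = √5725 = 75.7 m/s

V_stall = 75.7 m/s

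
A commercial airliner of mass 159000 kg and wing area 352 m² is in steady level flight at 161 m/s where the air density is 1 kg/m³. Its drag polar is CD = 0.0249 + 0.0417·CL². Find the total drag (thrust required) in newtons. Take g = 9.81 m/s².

D = 1.36×10^5 N

Weight W = mg = 159000 × 9.81 = 1.5598×10^6 N; in level flight L = W.
q = ½ρv² = ½ × 1 × 161² = 12960 Pa.
CL = 2W/(ρv²S) = 2×1.5598×10^6/(1×161²×352) = 0.3419.
CD = 0.0249 + 0.0417 × 0.3419² = 0.02977.
D = q·S·CD = 12960 × 352 × 0.02977 = 1.358×10^5 N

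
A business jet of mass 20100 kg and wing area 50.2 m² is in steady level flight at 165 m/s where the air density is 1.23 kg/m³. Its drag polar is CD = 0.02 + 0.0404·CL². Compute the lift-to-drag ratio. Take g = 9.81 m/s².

L/D = 10.6

Level flight ⇒ L = W = m·g = 20100 × 9.81 = 1.9718×10^5 N.
Dynamic pressure q = 0.5 × 1.23 × 165² = 16740 Pa.
CL = W/(q·S) = 1.9718×10^5 / (16740 × 50.2) = 0.2346.
CD = 0.02 + 0.0404 × 0.2346² = 0.02222.
L/D = CL/CD = 0.2346 / 0.02222 = 10.6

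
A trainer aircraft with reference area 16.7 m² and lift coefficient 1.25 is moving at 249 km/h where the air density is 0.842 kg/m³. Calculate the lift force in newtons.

L = 42000 N

Convert speed: v = 249 km/h ÷ 3.6 = 69.17 m/s.
L = ½ρv²S·CL = ½ × 0.842 × 69.17² × 16.7 × 1.25 = 42000 N ≈ 42 kN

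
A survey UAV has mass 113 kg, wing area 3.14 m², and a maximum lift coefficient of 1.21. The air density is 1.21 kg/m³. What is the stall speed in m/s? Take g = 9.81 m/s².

V_stall = 22 m/s

Stall occurs when L = W at CL,max. W = mg = 113 × 9.81 = 1109 N.
V_stall = √(2W/(ρ·S·CL,max)) = √(2 × 1109 / (1.21 × 3.14 × 1.21))
V_stall = √482.3 = 22 m/s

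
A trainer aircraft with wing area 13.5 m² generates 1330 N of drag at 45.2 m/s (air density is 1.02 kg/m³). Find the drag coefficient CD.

From D = ½ρv²S·CD, rearranging gives CD = 2D/(ρv²S).
CD = 2 × 1330 / (1.02 × 45.2² × 13.5) = 0.0946

CD = 0.0946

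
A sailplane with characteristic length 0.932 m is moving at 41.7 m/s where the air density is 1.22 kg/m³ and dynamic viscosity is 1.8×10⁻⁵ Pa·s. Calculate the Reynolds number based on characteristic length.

Re = 2.63×10^6

Re = ρ·v·c/μ = 1.22 × 41.7 × 0.932 / (1.8×10⁻⁵) = 2.63×10^6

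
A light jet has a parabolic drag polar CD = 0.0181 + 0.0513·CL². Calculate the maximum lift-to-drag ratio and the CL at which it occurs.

For CD = CD0 + K·CL², (L/D)max occurs at CL* = √(CD0/K) and equals 1/(2√(K·CD0)).
(L/D)max = 1/(2√(0.0513 × 0.0181)) = 1/(2 × 0.03047) = 16.4
CL* = √(0.0181/0.0513) = 0.594

(L/D)max = 16.4, at CL = 0.594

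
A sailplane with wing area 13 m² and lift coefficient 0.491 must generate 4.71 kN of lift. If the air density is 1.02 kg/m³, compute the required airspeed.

L = ½ρv²S·CL ⇒ v = √(2L/(ρ·S·CL))
v = √(2 × 4710 / (1.02 × 13 × 0.491)) = √1447 = 38 m/s

v = 38 m/s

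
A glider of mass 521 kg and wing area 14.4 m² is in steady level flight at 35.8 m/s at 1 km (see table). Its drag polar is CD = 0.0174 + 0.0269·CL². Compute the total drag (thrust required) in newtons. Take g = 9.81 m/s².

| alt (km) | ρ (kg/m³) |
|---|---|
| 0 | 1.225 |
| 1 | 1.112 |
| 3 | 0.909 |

D = 247 N

At 1 km, from the table: ρ = 1.112 kg/m³.
Level flight ⇒ L = W = m·g = 521 × 9.81 = 5111 N.
Dynamic pressure q = 0.5 × 1.112 × 35.8² = 712.6 Pa.
CL = 2W/(ρv²S) = 2×5111/(1.112×35.8²×14.4) = 0.4981.
CD = 0.0174 + 0.0269 × 0.4981² = 0.02407.
D = q·S·CD = 712.6 × 14.4 × 0.02407 = 247 N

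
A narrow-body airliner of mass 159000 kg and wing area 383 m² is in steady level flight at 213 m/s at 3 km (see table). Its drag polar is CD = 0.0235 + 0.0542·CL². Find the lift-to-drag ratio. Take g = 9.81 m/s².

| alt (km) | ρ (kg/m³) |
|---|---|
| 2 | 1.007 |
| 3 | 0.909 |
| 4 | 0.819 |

At 3 km, from the table: ρ = 0.909 kg/m³.
Level flight ⇒ L = W = m·g = 159000 × 9.81 = 1.5598×10^6 N.
q = ½ρv² = ½ × 0.909 × 213² = 20620 Pa.
Required CL = L/(qS) = 1.5598×10^6/(20620·383) = 0.1975.
CD = 0.0235 + 0.0542 × 0.1975² = 0.02561.
L/D = CL/CD = 0.1975 / 0.02561 = 7.71

L/D = 7.71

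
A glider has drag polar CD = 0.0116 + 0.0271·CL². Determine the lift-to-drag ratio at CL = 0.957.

L/D = 26.3

CD = 0.0116 + 0.0271 × 0.957² = 0.03642
L/D = CL/CD = 0.957 / 0.03642 = 26.3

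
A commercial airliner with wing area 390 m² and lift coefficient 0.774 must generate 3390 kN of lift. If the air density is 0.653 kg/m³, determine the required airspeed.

L = ½ρv²S·CL ⇒ v = √(2L/(ρ·S·CL))
v = √(2 × 3.39×10^6 / (0.653 × 390 × 0.774)) = √34400 = 185 m/s

v = 185 m/s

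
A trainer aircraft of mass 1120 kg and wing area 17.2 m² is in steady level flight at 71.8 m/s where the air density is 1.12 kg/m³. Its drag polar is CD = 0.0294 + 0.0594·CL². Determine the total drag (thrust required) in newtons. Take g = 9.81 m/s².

D = 1600 N

In steady level flight, lift balances weight: W = mg = 1120 × 9.81 = 10987 N.
q = ½ρv² = ½ × 1.12 × 71.8² = 2887 Pa.
CL = 2W/(ρv²S) = 2×10987/(1.12×71.8²×17.2) = 0.2213.
CD = 0.0294 + 0.0594 × 0.2213² = 0.03231.
D = q·S·CD = 2887 × 17.2 × 0.03231 = 1604 N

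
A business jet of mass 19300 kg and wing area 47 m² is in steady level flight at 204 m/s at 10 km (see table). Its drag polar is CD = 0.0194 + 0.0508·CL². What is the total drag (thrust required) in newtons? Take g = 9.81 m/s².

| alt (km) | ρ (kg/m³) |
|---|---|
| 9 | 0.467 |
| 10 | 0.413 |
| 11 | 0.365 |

At 10 km, from the table: ρ = 0.413 kg/m³.
Weight W = mg = 19300 × 9.81 = 1.8933×10^5 N; in level flight L = W.
Dynamic pressure q = 0.5 × 0.413 × 204² = 8594 Pa.
CL = W/(q·S) = 1.8933×10^5 / (8594 × 47) = 0.4688.
CD = 0.0194 + 0.0508 × 0.4688² = 0.03056.
D = q·S·CD = 8594 × 47 × 0.03056 = 12340 N

D = 12300 N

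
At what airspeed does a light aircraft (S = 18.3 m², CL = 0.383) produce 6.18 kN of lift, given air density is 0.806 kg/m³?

v = 46.8 m/s

L = ½ρv²S·CL ⇒ v = √(2L/(ρ·S·CL))
v = √(2 × 6180 / (0.806 × 18.3 × 0.383)) = √2188 = 46.8 m/s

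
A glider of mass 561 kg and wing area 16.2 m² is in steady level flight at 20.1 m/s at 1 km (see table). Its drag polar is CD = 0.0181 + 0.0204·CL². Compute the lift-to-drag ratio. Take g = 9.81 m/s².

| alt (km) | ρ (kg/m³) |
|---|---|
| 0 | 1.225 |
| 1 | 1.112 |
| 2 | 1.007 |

At 1 km, from the table: ρ = 1.112 kg/m³.
Weight W = mg = 561 × 9.81 = 5503.4 N; in level flight L = W.
Dynamic pressure q = 0.5 × 1.112 × 20.1² = 224.6 Pa.
CL = W/(q·S) = 5503.4 / (224.6 × 16.2) = 1.512.
CD = 0.0181 + 0.0204 × 1.512² = 0.06476.
L/D = CL/CD = 1.512 / 0.06476 = 23.4

L/D = 23.4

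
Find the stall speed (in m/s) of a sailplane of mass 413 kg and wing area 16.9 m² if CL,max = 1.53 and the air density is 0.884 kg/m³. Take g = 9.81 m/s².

V_stall = 18.8 m/s

Weight W = mg = 413 × 9.81 = 4052 N.
From L = ½ρV²S·CL,max = W: V_stall = √(2W/(ρSCL,max)) = √(2·4052/(0.884·16.9·1.53))
V_stall = √354.5 = 18.8 m/s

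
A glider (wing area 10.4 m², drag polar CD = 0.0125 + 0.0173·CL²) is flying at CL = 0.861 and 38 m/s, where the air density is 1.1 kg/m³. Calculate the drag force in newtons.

CD = 0.0125 + 0.0173 × 0.861² = 0.02532
D = ½ρv²S·CD = ½ × 1.1 × 38² × 10.4 × 0.02532 = 209 N

D = 209 N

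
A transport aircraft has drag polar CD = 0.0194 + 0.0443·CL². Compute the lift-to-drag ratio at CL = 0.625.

CD = 0.0194 + 0.0443 × 0.625² = 0.0367
L/D = CL/CD = 0.625 / 0.0367 = 17

L/D = 17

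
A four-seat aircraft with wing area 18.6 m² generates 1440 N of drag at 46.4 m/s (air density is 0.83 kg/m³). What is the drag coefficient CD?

CD = 0.0866

From D = ½ρv²S·CD, rearranging gives CD = 2D/(ρv²S).
CD = 2 × 1440 / (0.83 × 46.4² × 18.6) = 0.0866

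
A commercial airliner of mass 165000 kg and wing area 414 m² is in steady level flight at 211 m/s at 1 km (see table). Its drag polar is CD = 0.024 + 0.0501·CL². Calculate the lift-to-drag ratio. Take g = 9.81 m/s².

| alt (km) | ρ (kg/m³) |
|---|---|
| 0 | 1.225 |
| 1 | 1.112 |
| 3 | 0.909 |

L/D = 6.26

At 1 km, from the table: ρ = 1.112 kg/m³.
Level flight ⇒ L = W = m·g = 165000 × 9.81 = 1.6186×10^6 N.
q = ½ρv² = ½ × 1.112 × 211² = 24750 Pa.
Required CL = L/(qS) = 1.6186×10^6/(24750·414) = 0.1579.
CD = 0.024 + 0.0501 × 0.1579² = 0.02525.
L/D = CL/CD = 0.1579 / 0.02525 = 6.26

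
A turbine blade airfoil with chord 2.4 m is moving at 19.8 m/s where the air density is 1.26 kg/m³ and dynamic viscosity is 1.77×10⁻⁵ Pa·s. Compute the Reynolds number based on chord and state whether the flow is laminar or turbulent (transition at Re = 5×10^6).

Re = 3.38×10^6 (laminar)

Re = ρ·v·c/μ = 1.26 × 19.8 × 2.4 / (1.77×10⁻⁵) = 3.38×10^6
Since 3.38×10^6 < 5×10^6, the flow is laminar.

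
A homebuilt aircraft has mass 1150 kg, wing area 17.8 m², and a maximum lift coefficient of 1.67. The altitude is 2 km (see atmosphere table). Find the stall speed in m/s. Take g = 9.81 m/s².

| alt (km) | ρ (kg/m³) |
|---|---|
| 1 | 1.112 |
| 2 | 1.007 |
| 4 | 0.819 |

V_stall = 27.5 m/s

At 2 km, from the table: ρ = 1.007 kg/m³.
At stall, lift equals weight: L = W = m·g = 1150 × 9.81 = 11280 N.
From L = ½ρV²S·CL,max = W: V_stall = √(2W/(ρSCL,max)) = √(2·11280/(1.007·17.8·1.67))
V_stall = √753.8 = 27.5 m/s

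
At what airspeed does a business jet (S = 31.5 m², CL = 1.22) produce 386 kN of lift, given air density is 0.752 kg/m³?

L = ½ρv²S·CL ⇒ v = √(2L/(ρ·S·CL))
v = √(2 × 3.86×10^5 / (0.752 × 31.5 × 1.22)) = √26710 = 163 m/s

v = 163 m/s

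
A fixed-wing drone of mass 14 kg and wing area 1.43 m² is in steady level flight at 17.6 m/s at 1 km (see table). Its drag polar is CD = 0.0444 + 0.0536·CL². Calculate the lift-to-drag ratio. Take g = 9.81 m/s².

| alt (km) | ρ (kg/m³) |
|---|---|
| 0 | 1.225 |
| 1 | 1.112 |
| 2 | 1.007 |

At 1 km, from the table: ρ = 1.112 kg/m³.
Level flight ⇒ L = W = m·g = 14 × 9.81 = 137.34 N.
q = ½ρv² = ½ × 1.112 × 17.6² = 172.2 Pa.
CL = 2W/(ρv²S) = 2×137.34/(1.112×17.6²×1.43) = 0.5576.
CD = 0.0444 + 0.0536 × 0.5576² = 0.06107.
L/D = CL/CD = 0.5576 / 0.06107 = 9.13

L/D = 9.13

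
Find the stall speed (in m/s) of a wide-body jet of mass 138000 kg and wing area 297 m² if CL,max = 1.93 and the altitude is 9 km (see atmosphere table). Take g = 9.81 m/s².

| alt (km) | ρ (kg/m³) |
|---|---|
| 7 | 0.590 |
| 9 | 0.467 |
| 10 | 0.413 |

V_stall = 101 m/s

At 9 km, from the table: ρ = 0.467 kg/m³.
Weight W = mg = 138000 × 9.81 = 1.354×10^6 N.
V_stall = √(2W/(ρ·S·CL,max)) = √(2 × 1.354×10^6 / (0.467 × 297 × 1.93))
V_stall = √10110 = 101 m/s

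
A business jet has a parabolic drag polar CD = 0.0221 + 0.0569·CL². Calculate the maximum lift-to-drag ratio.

For CD = CD0 + K·CL², (L/D)max occurs at CL* = √(CD0/K) and equals 1/(2√(K·CD0)).
(L/D)max = 1/(2√(0.0569 × 0.0221)) = 1/(2 × 0.03546) = 14.1

(L/D)max = 14.1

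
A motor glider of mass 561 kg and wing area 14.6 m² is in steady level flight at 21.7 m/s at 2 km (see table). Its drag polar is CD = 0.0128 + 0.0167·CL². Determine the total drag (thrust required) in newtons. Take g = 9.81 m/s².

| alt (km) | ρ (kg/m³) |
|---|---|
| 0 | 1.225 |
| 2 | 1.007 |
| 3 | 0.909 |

D = 190 N

At 2 km, from the table: ρ = 1.007 kg/m³.
Level flight ⇒ L = W = m·g = 561 × 9.81 = 5503.4 N.
q = ½ρv² = ½ × 1.007 × 21.7² = 237.1 Pa.
CL = W/(q·S) = 5503.4 / (237.1 × 14.6) = 1.59.
CD = 0.0128 + 0.0167 × 1.59² = 0.05501.
D = q·S·CD = 237.1 × 14.6 × 0.05501 = 190.4 N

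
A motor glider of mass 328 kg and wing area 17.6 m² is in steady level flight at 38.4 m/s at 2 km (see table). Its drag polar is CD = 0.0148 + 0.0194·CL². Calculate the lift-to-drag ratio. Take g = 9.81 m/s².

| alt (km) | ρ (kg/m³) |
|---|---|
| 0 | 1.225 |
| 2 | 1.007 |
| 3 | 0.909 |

At 2 km, from the table: ρ = 1.007 kg/m³.
In steady level flight, lift balances weight: W = mg = 328 × 9.81 = 3217.7 N.
q = ½ρv² = ½ × 1.007 × 38.4² = 742.4 Pa.
CL = 2W/(ρv²S) = 2×3217.7/(1.007×38.4²×17.6) = 0.2462.
CD = 0.0148 + 0.0194 × 0.2462² = 0.01598.
L/D = CL/CD = 0.2462 / 0.01598 = 15.4

L/D = 15.4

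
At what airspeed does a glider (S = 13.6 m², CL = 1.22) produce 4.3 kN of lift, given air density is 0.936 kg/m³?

v = 23.5 m/s

L = ½ρv²S·CL ⇒ v = √(2L/(ρ·S·CL))
v = √(2 × 4300 / (0.936 × 13.6 × 1.22)) = √553.8 = 23.5 m/s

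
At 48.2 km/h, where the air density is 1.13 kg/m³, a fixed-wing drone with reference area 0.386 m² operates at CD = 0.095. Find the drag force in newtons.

D = 3.71 N

Convert speed: v = 48.2 km/h ÷ 3.6 = 13.39 m/s.
D = ½ρv²S·CD = ½ × 1.13 × 13.39² × 0.386 × 0.095 = 3.71 N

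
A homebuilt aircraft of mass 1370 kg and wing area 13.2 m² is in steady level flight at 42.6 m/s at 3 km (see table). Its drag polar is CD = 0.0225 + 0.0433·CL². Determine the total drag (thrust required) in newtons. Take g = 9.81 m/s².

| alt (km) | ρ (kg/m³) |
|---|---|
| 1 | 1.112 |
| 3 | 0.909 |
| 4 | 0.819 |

D = 963 N

At 3 km, from the table: ρ = 0.909 kg/m³.
Weight W = mg = 1370 × 9.81 = 13440 N; in level flight L = W.
q = ½ρv² = ½ × 0.909 × 42.6² = 824.8 Pa.
CL = W/(q·S) = 13440 / (824.8 × 13.2) = 1.234.
CD = 0.0225 + 0.0433 × 1.234² = 0.08848.
D = q·S·CD = 824.8 × 13.2 × 0.08848 = 963.3 N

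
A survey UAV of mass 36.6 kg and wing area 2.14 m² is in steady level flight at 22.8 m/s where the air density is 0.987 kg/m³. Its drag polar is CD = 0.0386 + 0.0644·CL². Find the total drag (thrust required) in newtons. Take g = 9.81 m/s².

D = 36.3 N

In steady level flight, lift balances weight: W = mg = 36.6 × 9.81 = 359.05 N.
q = ½ρv² = ½ × 0.987 × 22.8² = 256.5 Pa.
CL = 2W/(ρv²S) = 2×359.05/(0.987×22.8²×2.14) = 0.654.
CD = 0.0386 + 0.0644 × 0.654² = 0.06615.
D = q·S·CD = 256.5 × 2.14 × 0.06615 = 36.31 N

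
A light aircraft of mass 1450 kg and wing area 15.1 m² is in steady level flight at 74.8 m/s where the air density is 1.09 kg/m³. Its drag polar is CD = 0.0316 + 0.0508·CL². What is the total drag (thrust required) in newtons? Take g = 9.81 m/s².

Weight W = mg = 1450 × 9.81 = 14224 N; in level flight L = W.
Dynamic pressure q = 0.5 × 1.09 × 74.8² = 3049 Pa.
Required CL = L/(qS) = 14224/(3049·15.1) = 0.3089.
CD = 0.0316 + 0.0508 × 0.3089² = 0.03645.
D = q·S·CD = 3049 × 15.1 × 0.03645 = 1678 N

D = 1680 N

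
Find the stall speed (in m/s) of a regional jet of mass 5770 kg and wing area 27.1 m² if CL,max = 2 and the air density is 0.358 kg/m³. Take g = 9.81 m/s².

V_stall = 76.4 m/s

Stall occurs when L = W at CL,max. W = mg = 5770 × 9.81 = 56600 N.
From L = ½ρV²S·CL,max = W: V_stall = √(2W/(ρSCL,max)) = √(2·56600/(0.358·27.1·2))
V_stall = √5834 = 76.4 m/s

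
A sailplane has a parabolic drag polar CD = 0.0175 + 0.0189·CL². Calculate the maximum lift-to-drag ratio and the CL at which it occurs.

For CD = CD0 + K·CL², (L/D)max occurs at CL* = √(CD0/K) and equals 1/(2√(K·CD0)).
(L/D)max = 1/(2√(0.0189 × 0.0175)) = 1/(2 × 0.01819) = 27.5
CL* = √(0.0175/0.0189) = 0.962

(L/D)max = 27.5, at CL = 0.962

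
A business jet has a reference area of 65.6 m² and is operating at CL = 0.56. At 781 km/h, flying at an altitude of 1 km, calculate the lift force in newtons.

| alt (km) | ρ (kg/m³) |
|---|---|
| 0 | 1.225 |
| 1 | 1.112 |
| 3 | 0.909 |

L = 9.61×10^5 N

At 1 km, from the table: ρ = 1.112 kg/m³.
Convert speed: v = 781 km/h ÷ 3.6 = 216.9 m/s.
L = ½ρv²S·CL = ½ × 1.112 × 216.9² × 65.6 × 0.56 = 9.61×10^5 N ≈ 961 kN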